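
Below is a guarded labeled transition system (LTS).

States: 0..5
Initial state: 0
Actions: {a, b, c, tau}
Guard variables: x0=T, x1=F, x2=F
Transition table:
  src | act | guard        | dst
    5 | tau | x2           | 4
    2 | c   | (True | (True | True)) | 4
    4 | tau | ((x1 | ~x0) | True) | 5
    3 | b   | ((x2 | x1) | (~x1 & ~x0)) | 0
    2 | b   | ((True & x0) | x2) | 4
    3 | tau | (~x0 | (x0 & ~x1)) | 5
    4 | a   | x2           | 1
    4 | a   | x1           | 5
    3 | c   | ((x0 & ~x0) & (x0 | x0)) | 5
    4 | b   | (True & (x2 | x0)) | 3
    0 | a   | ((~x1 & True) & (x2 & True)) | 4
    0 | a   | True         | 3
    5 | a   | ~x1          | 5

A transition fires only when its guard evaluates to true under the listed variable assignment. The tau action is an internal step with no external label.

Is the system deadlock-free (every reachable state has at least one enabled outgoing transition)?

Answer: DEADLOCK-FREE

Analysis:
R = {0,3,5}
  0: a→3  [1 out]
  3: tau→5  [1 out]
  5: a→5  [1 out]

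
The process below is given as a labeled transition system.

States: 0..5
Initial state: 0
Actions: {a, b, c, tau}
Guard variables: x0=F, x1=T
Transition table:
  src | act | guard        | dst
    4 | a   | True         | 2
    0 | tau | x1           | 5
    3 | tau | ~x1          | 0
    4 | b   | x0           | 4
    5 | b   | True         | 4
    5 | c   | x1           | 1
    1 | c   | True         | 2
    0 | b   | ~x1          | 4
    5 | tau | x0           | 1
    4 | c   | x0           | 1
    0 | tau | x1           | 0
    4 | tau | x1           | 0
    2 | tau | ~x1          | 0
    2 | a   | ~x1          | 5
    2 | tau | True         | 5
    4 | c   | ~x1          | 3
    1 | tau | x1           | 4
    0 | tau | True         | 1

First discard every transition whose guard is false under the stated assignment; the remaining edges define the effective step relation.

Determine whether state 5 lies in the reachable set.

10 transition(s) survive guard evaluation.
Layer 0: {0}
Layer 1: {1,5}  now seen {0,1,5}
Layer 2: {2,4}  now seen {0,1,2,4,5}
Reachable = {0,1,2,4,5}
witness 5: tau

Answer: REACHABLE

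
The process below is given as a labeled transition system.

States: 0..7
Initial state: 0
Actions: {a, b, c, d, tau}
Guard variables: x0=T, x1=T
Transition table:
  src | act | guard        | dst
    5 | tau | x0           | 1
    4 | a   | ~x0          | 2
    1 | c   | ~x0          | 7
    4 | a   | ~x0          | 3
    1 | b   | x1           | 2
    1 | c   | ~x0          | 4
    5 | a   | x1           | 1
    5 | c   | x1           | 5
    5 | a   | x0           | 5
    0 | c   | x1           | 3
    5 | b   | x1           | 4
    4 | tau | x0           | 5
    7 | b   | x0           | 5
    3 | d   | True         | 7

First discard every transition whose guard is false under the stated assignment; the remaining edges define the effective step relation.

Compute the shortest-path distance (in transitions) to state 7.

Answer: 2

Analysis:
Breadth-first toward 7:
  Layer 0: {0}
  Layer 1: {3}
  Layer 2: {7}
7 enters at depth 2; path c·d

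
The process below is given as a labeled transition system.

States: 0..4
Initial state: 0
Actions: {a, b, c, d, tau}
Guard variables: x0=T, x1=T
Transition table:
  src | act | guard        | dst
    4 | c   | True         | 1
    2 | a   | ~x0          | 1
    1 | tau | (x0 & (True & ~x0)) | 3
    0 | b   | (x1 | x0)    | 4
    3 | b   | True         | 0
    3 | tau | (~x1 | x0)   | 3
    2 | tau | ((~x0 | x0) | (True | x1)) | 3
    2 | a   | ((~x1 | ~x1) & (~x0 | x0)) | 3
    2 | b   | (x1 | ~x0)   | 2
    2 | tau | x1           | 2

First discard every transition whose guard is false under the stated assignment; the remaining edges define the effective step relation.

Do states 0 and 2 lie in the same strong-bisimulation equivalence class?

Answer: NOT BISIMILAR

Trace:
Compute ~ classes (split until stable):
  π0 = {{0,1,2,3,4}}
  π1 = {{0},{1},{2,3},{4}}
  π2 = {{0},{1},{2},{3},{4}}
stable after 3 split(s): 5 block(s)
class of 0: {0}; class of 2: {2}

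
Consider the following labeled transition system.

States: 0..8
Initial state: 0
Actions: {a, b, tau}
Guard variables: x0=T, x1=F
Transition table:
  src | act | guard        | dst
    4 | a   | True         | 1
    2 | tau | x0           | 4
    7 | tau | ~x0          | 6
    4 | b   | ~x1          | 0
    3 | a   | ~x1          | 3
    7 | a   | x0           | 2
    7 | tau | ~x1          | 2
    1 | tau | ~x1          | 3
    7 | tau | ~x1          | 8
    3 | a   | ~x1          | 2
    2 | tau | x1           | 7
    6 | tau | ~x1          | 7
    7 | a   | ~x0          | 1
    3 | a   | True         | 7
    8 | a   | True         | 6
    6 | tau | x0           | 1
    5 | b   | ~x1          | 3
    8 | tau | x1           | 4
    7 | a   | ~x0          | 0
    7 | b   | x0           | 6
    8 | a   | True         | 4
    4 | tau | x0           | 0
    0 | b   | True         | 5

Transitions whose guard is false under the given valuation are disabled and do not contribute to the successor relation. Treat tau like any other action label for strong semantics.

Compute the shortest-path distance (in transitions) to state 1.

Answer: 5

Analysis:
BFS to 1:
  depth 0: {0}
  depth 1: {5}
  depth 2: {3}
  depth 3: {2,7}
  depth 4: {4,6,8}
  depth 5: {1}
1 enters at depth 5; path b·b·a·tau·a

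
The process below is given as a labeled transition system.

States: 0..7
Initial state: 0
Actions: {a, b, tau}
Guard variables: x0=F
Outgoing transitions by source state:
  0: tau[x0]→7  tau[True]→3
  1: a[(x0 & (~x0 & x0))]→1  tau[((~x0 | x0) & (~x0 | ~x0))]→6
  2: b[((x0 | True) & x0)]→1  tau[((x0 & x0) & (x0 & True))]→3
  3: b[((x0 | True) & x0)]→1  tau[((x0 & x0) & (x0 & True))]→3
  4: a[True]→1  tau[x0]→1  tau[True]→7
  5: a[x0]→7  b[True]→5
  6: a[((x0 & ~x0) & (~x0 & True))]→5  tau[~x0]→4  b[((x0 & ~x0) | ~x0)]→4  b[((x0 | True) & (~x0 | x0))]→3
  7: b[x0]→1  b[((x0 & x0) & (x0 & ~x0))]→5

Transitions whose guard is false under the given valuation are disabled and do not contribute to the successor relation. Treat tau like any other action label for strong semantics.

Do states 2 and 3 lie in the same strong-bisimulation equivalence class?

Bisimulation quotient by refinement:
  round 0: {{0,1,2,3,4,5,6,7}}
  round 1: {{0,1},{2,3,7},{4},{5},{6}}
  round 2: {{0},{1},{2,3,7},{4},{5},{6}}
6 equivalence class(es) (converged in 3)
class of 2: {2,3,7}; class of 3: {2,3,7}

Answer: BISIMILAR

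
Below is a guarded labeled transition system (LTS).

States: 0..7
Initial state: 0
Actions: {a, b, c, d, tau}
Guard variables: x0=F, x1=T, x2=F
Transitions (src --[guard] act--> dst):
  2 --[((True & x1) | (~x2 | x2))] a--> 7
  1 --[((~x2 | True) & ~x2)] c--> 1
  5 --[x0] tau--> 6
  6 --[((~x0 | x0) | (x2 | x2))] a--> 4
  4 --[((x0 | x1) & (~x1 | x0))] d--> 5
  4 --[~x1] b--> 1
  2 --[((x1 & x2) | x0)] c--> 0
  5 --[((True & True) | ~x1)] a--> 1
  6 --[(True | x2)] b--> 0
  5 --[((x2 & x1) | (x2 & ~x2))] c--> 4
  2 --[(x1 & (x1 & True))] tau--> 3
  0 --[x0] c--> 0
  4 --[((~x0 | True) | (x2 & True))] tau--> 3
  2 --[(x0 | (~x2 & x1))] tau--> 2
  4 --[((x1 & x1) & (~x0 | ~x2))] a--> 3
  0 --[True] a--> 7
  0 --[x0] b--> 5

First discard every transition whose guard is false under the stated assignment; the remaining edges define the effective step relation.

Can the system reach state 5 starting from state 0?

Guard filter leaves 10 enabled edge(s).
depth 0: {0}
depth 1: {7}  now seen {0,7}
Reachable = {0,7}

Answer: UNREACHABLE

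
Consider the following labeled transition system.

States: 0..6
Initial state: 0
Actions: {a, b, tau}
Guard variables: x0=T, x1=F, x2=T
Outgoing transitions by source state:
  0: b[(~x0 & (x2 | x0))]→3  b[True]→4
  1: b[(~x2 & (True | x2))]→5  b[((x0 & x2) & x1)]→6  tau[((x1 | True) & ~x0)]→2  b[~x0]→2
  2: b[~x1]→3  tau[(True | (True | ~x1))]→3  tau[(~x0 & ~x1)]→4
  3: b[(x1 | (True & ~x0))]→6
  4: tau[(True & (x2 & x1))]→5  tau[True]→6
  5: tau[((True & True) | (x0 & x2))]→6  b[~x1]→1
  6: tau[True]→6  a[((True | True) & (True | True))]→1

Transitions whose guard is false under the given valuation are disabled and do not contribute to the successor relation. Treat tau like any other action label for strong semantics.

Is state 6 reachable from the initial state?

Answer: REACHABLE

Trace:
After dropping false guards: 8 live edges.
depth 0: {0}
depth 1: {4}  total {0,4}
depth 2: {6}  total {0,4,6}
depth 3: {1}  total {0,1,4,6}
Reach set: {0,1,4,6}
witness 6: b·tau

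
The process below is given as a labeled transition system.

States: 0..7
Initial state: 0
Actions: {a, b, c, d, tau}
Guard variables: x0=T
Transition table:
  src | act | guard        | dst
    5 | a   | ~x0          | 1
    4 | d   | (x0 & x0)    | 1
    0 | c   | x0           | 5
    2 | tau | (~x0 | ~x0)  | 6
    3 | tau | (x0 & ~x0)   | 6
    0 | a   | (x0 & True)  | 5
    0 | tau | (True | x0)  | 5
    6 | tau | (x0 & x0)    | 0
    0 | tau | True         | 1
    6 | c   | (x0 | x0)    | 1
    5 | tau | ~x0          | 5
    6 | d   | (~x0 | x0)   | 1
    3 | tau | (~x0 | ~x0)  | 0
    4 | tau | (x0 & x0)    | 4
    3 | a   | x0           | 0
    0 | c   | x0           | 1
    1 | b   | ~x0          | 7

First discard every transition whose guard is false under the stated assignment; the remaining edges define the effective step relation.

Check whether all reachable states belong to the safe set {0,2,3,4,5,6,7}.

Answer: INVARIANT VIOLATED at state 1

Trace:
Safe = {0,2,3,4,5,6,7}
Reach set: {0,1,5}
  0: ✓
  1: outside
  5: ✓
reach 1 via c — violates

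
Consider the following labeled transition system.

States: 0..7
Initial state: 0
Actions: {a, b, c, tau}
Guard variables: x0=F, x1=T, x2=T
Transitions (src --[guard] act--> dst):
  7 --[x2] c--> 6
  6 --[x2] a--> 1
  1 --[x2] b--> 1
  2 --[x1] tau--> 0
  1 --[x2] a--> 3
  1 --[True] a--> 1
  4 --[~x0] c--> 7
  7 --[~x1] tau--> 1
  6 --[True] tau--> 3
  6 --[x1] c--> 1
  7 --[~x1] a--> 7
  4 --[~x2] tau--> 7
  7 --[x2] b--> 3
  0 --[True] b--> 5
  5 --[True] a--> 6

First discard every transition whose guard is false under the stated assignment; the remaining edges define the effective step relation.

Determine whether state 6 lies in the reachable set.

Answer: REACHABLE

Trace:
Guard filter leaves 12 enabled edge(s).
L0 = {0}
L1 = {5}  total {0,5}
L2 = {6}  total {0,5,6}
L3 = {1,3}  total {0,1,3,5,6}
Reach set: {0,1,3,5,6}
witness 6: b·a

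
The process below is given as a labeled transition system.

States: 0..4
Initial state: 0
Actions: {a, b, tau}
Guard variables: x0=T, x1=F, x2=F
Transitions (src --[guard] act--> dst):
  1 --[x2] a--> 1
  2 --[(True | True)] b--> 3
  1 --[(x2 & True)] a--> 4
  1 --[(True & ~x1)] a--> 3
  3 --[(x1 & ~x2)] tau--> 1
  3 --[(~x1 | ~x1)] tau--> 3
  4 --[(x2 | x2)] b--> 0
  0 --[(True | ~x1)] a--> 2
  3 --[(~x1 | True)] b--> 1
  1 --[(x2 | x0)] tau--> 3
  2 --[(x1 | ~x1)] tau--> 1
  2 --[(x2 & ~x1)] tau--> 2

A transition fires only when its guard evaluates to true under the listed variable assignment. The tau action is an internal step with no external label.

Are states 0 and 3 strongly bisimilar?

Compute ~ classes (split until stable):
  π0 = {{0,1,2,3,4}}
  π1 = {{0},{1},{2,3},{4}}
  π2 = {{0},{1},{2},{3},{4}}
5 equivalence class(es) (converged in 3)
0∈{0}, 3∈{3}

Answer: NOT BISIMILAR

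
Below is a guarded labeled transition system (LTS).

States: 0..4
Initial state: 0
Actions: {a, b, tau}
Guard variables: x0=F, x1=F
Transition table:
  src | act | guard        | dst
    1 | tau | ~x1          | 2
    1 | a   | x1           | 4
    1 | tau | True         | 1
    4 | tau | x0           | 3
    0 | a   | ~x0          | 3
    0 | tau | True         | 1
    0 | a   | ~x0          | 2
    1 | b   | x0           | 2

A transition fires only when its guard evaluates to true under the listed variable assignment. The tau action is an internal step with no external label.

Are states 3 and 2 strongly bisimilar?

Answer: BISIMILAR

Trace:
Compute ~ classes (split until stable):
  P[0] = {{0,1,2,3,4}}
  P[1] = {{0},{1},{2,3,4}}
3 equivalence class(es) (converged in 2)
3∈{2,3,4}, 2∈{2,3,4}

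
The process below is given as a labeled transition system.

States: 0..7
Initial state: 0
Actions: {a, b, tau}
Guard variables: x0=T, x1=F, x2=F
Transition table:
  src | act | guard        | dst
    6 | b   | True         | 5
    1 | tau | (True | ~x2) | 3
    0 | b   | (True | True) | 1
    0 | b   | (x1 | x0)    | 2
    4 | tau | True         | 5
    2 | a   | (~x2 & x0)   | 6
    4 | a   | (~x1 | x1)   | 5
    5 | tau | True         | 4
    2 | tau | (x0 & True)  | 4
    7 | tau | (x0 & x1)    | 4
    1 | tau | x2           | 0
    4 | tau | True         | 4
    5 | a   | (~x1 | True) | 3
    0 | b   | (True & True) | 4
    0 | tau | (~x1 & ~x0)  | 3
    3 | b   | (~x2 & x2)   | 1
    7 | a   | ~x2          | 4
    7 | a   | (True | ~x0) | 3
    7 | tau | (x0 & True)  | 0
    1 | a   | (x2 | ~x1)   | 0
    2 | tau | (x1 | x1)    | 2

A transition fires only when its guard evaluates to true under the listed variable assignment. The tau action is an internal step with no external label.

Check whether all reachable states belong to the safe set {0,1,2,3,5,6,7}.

Answer: INVARIANT VIOLATED at state 4

Analysis:
Safe = {0,1,2,3,5,6,7}
Reachable = {0,1,2,3,4,5,6}
  0: ✓
  1: ✓
  2: ✓
  3: ✓
  4: VIOLATES
  5: ✓
  6: ✓
counterexample path to 4: b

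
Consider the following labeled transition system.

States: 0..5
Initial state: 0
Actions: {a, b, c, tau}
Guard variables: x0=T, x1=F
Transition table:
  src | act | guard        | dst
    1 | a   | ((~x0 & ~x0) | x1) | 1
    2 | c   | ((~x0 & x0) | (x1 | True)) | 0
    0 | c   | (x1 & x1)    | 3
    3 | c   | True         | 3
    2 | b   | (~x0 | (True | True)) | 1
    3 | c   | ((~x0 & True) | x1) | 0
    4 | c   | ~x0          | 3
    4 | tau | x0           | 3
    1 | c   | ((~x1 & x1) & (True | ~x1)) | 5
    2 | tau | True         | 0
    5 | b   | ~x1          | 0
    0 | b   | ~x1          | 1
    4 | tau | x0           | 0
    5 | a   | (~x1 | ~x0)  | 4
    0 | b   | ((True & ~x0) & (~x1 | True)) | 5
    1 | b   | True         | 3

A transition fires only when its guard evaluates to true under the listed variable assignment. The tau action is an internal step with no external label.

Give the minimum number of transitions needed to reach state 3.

Layered search for 3:
  Layer 0: {0}
  Layer 1: {1}
  Layer 2: {3}
first hit 3 at d=2 via b·b

Answer: 2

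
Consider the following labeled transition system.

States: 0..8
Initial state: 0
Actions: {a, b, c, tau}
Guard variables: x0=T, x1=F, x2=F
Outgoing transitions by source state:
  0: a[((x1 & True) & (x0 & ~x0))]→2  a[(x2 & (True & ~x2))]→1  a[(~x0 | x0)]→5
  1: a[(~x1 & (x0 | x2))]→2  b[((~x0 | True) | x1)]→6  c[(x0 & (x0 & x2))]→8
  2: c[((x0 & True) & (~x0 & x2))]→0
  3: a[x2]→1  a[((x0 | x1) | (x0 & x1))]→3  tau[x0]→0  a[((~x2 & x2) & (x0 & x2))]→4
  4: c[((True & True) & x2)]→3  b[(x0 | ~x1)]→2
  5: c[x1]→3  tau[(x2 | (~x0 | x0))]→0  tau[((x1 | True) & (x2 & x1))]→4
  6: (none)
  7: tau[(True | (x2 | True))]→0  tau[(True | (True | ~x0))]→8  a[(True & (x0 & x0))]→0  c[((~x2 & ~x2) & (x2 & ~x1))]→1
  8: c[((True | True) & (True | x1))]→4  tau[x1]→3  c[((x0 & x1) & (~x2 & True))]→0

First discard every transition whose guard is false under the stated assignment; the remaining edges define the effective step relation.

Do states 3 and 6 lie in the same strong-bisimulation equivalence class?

Bisimulation quotient by refinement:
  round 0: {{0,1,2,3,4,5,6,7,8}}
  round 1: {{0},{1},{2,6},{3,7},{4},{5},{8}}
  round 2: {{0},{1},{2,6},{3},{4},{5},{7},{8}}
Fixed point at round 3; 8 class(es).
[3]={3}  [6]={2,6}

Answer: NOT BISIMILAR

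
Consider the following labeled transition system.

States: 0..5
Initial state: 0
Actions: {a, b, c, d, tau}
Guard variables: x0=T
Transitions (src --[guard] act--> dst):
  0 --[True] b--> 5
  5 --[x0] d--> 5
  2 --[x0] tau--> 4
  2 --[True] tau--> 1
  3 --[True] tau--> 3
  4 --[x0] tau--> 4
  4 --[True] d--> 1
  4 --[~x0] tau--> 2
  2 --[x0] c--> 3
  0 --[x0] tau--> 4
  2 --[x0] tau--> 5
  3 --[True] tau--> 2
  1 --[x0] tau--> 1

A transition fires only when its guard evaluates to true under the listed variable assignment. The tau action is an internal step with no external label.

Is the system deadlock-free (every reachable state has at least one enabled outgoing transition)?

Answer: DEADLOCK-FREE

Trace:
Reachable = {0,1,4,5}
  0: b→5  tau→4  [2 exit(s)]
  1: tau→1  [1 exit(s)]
  4: d→1  tau→4  [2 exit(s)]
  5: d→5  [1 exit(s)]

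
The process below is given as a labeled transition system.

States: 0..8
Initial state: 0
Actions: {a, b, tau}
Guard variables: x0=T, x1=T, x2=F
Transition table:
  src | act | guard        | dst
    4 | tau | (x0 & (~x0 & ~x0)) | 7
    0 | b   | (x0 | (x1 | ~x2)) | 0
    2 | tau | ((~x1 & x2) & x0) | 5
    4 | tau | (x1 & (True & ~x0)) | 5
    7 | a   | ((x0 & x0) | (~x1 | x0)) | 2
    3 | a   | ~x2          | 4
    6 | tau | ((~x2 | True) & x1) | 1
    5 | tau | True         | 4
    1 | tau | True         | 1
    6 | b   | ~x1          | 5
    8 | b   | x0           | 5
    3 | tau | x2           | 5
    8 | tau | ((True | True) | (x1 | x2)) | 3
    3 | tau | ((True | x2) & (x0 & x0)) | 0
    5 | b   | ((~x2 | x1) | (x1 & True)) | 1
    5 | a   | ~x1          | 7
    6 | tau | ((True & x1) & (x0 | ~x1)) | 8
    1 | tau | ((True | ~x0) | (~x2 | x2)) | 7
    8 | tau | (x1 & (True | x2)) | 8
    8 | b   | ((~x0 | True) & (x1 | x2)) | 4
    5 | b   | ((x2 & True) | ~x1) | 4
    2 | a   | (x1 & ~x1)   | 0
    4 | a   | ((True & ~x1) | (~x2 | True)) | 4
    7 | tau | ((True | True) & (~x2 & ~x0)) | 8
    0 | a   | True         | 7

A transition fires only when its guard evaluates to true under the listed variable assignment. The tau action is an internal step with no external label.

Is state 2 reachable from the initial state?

16 transition(s) survive guard evaluation.
L0 = {0}
L1 = {7}  total {0,7}
L2 = {2}  total {0,2,7}
Reach set: {0,2,7}
trace reaching 2: a·a

Answer: REACHABLE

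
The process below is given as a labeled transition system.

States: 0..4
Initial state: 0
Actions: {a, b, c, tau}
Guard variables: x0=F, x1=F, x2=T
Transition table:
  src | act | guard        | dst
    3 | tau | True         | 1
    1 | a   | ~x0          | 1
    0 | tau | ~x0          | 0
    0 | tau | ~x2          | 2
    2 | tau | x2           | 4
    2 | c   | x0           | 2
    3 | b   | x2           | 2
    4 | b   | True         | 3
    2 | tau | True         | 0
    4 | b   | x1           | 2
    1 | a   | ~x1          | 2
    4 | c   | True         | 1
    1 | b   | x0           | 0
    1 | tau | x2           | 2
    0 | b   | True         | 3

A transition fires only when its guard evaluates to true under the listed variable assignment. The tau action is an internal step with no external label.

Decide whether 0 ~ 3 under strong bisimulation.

Answer: NOT BISIMILAR

Analysis:
Bisimulation quotient by refinement:
  P[0] = {{0,1,2,3,4}}
  P[1] = {{0,3},{1},{2},{4}}
  P[2] = {{0},{1},{2},{3},{4}}
Fixed point at round 3; 5 class(es).
0∈{0}, 3∈{3}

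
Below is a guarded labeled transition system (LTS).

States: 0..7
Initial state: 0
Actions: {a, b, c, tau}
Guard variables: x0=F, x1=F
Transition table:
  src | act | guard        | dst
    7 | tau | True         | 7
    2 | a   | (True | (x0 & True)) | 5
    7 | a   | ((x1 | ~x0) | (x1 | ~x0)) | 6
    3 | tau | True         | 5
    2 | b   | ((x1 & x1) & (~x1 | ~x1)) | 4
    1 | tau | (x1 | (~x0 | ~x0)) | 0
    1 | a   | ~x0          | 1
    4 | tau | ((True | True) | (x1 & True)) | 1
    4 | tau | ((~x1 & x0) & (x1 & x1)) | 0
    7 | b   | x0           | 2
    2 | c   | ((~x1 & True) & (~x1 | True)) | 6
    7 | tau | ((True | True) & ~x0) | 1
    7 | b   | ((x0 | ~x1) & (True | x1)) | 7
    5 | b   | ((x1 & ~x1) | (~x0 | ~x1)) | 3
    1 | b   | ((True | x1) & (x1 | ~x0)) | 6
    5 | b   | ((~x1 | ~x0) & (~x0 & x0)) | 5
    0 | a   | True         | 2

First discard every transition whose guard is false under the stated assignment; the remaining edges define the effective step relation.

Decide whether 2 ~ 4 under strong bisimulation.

Refine partition for ~:
  P[0] = {{0,1,2,3,4,5,6,7}}
  P[1] = {{0},{1,7},{2},{3,4},{5},{6}}
  P[2] = {{0},{1},{2},{3},{4},{5},{6},{7}}
Fixed point at round 3; 8 class(es).
[2]={2}  [4]={4}

Answer: NOT BISIMILAR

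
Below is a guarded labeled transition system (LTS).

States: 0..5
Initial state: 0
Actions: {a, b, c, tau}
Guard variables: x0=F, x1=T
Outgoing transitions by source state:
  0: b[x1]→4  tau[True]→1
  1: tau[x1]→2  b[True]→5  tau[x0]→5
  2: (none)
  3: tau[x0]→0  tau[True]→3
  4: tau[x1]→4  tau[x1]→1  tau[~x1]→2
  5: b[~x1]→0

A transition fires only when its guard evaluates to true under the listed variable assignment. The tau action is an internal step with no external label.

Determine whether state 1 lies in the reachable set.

7 transition(s) survive guard evaluation.
L0 = {0}
L1 = {1,4}  cumulative {0,1,4}
L2 = {2,5}  cumulative {0,1,2,4,5}
R = {0,1,2,4,5}
witness 1: tau

Answer: REACHABLE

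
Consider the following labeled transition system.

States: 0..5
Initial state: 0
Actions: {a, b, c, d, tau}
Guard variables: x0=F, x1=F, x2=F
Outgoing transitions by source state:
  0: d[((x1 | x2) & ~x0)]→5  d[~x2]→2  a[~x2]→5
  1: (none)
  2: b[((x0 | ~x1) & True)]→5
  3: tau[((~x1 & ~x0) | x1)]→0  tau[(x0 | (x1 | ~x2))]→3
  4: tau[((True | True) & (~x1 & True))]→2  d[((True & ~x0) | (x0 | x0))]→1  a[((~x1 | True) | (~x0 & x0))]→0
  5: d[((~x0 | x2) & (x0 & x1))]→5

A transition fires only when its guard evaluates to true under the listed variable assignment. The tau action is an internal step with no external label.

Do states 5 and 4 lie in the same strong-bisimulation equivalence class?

Compute ~ classes (split until stable):
  round 0: {{0,1,2,3,4,5}}
  round 1: {{0},{1,5},{2},{3},{4}}
Fixed point at round 2; 5 class(es).
class of 5: {1,5}; class of 4: {4}

Answer: NOT BISIMILAR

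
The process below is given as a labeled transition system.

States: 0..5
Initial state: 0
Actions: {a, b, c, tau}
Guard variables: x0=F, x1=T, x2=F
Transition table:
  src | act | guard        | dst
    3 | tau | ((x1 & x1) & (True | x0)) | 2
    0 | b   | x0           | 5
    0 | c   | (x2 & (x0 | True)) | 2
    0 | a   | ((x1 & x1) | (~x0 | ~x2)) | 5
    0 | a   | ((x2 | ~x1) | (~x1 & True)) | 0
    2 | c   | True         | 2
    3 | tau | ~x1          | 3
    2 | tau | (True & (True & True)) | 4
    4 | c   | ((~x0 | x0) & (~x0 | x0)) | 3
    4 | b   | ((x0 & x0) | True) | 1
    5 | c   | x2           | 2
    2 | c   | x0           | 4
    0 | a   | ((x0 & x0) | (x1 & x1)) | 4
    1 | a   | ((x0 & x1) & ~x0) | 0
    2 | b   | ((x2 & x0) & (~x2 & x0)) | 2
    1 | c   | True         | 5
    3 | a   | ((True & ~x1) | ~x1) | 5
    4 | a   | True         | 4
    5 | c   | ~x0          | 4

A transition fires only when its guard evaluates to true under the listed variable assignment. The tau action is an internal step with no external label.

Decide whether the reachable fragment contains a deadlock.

Reach set: {0,1,2,3,4,5}
  0: a→4  a→5  [deg 2]
  1: c→5  [deg 1]
  2: c→2  tau→4  [deg 2]
  3: tau→2  [deg 1]
  4: a→4  b→1  c→3  [deg 3]
  5: c→4  [deg 1]

Answer: DEADLOCK-FREE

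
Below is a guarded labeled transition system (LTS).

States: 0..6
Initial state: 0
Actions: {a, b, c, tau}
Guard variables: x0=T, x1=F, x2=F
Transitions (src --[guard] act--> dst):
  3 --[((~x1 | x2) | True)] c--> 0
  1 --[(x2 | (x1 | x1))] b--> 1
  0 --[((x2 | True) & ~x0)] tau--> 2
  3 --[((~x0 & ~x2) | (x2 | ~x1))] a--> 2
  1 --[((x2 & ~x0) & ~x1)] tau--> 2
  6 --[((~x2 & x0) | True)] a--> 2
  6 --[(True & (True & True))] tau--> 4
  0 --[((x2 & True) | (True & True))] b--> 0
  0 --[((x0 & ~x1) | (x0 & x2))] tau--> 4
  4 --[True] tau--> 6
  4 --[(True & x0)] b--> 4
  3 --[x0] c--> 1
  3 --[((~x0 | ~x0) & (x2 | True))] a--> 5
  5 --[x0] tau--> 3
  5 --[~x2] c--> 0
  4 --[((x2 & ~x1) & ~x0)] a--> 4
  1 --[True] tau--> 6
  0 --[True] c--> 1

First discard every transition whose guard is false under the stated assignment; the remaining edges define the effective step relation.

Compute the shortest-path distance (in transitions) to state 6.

Layered search for 6:
  Layer 0: {0}
  Layer 1: {1,4}
  Layer 2: {6}
first hit 6 at d=2 via c·tau

Answer: 2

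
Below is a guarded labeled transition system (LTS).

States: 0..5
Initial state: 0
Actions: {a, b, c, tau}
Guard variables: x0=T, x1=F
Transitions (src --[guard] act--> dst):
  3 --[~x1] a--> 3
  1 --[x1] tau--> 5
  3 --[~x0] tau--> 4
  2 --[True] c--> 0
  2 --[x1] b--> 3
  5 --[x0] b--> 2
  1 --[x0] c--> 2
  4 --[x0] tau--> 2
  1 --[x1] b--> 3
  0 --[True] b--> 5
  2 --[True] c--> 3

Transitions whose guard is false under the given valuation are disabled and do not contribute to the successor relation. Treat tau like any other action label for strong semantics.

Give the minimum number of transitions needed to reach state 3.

Answer: 3

Working:
BFS to 3:
  depth 0: {0}
  depth 1: {5}
  depth 2: {2}
  depth 3: {3}
3 enters at depth 3; path b·b·c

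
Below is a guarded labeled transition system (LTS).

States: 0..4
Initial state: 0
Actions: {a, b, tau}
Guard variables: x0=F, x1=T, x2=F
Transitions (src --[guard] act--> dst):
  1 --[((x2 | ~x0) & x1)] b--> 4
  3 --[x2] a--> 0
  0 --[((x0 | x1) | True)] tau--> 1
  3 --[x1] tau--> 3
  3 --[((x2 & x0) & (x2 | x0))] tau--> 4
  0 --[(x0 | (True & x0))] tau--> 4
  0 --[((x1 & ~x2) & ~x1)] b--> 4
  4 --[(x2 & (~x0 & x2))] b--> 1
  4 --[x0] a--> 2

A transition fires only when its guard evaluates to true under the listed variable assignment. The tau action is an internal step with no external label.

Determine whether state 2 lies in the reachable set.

Answer: UNREACHABLE

Trace:
3 transition(s) survive guard evaluation.
depth 0: {0}
depth 1: {1}  cumulative {0,1}
depth 2: {4}  cumulative {0,1,4}
Reachable = {0,1,4}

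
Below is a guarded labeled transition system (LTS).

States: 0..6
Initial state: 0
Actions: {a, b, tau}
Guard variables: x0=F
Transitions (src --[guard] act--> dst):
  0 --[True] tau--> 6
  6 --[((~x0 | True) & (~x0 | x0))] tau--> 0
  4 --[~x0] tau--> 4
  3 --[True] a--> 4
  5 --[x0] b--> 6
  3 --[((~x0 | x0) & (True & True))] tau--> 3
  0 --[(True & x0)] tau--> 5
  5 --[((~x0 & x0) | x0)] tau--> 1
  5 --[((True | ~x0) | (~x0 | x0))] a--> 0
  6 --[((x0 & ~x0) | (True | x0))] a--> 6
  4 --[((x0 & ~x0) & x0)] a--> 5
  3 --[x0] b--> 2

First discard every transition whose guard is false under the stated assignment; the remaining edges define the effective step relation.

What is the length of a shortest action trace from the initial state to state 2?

Breadth-first toward 2:
  depth 0: {0}
  depth 1: {6}
2 never appears.

Answer: UNREACHABLE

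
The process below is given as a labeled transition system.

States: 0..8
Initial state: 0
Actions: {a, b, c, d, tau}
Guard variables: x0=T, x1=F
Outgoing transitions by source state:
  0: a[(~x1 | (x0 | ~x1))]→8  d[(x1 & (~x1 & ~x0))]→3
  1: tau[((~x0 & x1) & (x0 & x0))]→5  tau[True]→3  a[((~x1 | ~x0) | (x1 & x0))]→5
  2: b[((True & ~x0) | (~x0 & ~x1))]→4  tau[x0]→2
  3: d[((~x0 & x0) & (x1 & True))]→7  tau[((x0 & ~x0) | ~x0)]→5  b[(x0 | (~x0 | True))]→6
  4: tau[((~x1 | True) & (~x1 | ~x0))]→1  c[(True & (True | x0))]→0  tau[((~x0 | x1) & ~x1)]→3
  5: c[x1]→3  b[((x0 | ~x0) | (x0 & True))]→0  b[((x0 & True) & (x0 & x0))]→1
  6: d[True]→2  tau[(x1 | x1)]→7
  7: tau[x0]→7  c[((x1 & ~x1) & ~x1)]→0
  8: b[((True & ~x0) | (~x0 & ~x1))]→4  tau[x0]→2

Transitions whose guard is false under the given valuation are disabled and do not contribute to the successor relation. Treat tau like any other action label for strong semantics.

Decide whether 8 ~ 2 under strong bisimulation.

Bisimulation quotient by refinement:
  P[0] = {{0,1,2,3,4,5,6,7,8}}
  P[1] = {{0},{1},{2,7,8},{3,5},{4},{6}}
  P[2] = {{0},{1},{2,7,8},{3},{4},{5},{6}}
stable after 3 split(s): 7 block(s)
8∈{2,7,8}, 2∈{2,7,8}

Answer: BISIMILAR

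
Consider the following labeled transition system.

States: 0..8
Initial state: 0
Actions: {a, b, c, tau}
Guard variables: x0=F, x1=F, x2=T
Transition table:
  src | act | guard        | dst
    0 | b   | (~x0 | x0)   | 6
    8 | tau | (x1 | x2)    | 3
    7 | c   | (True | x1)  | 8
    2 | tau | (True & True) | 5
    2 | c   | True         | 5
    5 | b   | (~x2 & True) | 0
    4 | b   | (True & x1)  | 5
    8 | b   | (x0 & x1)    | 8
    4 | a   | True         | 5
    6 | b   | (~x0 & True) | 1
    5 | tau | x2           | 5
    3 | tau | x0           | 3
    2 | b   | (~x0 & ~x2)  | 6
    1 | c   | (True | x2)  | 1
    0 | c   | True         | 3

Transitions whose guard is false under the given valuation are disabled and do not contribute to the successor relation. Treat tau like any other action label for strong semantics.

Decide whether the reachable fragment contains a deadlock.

Answer: DEADLOCK at state 3

Working:
Reachable = {0,1,3,6}
  0: b→6  c→3  [2 exit(s)]
  1: c→1  [1 exit(s)]
  3: ∅  [deadlock]
  6: b→1  [1 exit(s)]
trace reaching 3: c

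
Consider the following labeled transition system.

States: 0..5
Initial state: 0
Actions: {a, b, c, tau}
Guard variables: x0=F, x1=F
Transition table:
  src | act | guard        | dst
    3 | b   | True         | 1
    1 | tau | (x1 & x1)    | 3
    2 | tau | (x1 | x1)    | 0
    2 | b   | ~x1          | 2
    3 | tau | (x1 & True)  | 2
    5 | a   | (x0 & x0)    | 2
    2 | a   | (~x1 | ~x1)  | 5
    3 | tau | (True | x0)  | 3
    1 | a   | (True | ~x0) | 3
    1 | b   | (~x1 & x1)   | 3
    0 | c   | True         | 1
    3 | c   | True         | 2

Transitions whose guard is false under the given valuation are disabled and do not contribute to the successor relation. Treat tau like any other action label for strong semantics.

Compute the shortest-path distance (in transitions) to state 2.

BFS to 2:
  Layer 0: {0}
  Layer 1: {1}
  Layer 2: {3}
  Layer 3: {2}
first hit 2 at d=3 via c·a·c

Answer: 3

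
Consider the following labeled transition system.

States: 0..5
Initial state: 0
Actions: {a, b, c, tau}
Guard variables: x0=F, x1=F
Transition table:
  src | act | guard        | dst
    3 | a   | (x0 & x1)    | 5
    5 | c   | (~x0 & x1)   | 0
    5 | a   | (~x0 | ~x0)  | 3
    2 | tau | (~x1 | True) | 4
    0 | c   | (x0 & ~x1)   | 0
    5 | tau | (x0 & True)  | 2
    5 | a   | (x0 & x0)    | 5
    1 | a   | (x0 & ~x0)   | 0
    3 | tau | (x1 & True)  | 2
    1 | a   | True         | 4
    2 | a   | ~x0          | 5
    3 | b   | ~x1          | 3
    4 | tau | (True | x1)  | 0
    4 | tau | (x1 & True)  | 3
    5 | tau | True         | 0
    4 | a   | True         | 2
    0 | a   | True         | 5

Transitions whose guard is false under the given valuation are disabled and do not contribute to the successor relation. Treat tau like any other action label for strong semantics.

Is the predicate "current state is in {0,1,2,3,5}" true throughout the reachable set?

Answer: INVARIANT HOLDS

Analysis:
Inv-set: {0,1,2,3,5}
R = {0,3,5}
  0: ok
  3: ok
  5: ok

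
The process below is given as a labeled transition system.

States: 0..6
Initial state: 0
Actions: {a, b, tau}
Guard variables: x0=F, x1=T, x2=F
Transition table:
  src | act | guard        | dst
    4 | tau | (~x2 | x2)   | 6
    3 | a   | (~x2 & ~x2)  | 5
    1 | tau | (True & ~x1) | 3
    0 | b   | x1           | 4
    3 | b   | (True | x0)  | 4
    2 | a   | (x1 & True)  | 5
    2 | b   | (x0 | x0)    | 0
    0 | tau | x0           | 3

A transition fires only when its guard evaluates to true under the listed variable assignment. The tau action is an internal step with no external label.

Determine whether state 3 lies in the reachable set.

Answer: UNREACHABLE

Trace:
5 transition(s) survive guard evaluation.
Layer 0: {0}
Layer 1: {4}  now seen {0,4}
Layer 2: {6}  now seen {0,4,6}
Reach set: {0,4,6}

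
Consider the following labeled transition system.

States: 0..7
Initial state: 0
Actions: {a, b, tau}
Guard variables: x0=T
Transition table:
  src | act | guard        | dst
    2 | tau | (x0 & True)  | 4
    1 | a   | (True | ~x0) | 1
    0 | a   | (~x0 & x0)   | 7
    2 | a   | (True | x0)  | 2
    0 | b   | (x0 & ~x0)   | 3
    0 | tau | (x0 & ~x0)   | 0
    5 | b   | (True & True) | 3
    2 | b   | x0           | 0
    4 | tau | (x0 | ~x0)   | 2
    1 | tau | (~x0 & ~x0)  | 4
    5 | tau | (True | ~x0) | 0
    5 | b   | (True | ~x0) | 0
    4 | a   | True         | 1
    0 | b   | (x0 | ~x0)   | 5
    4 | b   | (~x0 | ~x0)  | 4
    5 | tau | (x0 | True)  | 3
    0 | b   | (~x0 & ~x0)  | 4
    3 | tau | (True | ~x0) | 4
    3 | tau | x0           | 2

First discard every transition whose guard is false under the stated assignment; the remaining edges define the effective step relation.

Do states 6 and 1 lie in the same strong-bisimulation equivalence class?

Answer: NOT BISIMILAR

Trace:
Bisimulation quotient by refinement:
  P[0] = {{0,1,2,3,4,5,6,7}}
  P[1] = {{0},{1},{2},{3},{4},{5},{6,7}}
Fixed point at round 2; 7 class(es).
6∈{6,7}, 1∈{1}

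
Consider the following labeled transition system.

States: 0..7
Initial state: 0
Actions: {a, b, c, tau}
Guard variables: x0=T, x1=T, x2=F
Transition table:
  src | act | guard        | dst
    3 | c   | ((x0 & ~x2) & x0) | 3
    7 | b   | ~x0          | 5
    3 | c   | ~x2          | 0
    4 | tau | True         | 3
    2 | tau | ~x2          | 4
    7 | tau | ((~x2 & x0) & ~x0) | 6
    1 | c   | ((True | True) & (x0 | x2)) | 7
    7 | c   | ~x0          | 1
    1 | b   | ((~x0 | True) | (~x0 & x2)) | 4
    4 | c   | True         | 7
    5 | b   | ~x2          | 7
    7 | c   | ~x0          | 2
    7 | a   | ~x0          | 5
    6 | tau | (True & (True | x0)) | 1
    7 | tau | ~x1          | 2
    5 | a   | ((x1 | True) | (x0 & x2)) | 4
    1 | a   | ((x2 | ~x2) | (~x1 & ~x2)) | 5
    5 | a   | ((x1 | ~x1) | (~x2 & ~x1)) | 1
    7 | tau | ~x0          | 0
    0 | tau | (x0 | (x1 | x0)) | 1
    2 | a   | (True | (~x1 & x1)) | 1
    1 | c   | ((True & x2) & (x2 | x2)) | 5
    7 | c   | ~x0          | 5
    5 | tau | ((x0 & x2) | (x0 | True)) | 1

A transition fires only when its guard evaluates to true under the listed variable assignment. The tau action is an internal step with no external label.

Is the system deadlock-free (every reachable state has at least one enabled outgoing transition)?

R = {0,1,3,4,5,7}
  0: tau→1  [1 exit(s)]
  1: a→5  b→4  c→7  [3 exit(s)]
  3: c→0  c→3  [2 exit(s)]
  4: c→7  tau→3  [2 exit(s)]
  5: a→1  a→4  b→7  tau→1  [4 exit(s)]
  7: ∅  [deadlock]
trace reaching 7: tau·c

Answer: DEADLOCK at state 7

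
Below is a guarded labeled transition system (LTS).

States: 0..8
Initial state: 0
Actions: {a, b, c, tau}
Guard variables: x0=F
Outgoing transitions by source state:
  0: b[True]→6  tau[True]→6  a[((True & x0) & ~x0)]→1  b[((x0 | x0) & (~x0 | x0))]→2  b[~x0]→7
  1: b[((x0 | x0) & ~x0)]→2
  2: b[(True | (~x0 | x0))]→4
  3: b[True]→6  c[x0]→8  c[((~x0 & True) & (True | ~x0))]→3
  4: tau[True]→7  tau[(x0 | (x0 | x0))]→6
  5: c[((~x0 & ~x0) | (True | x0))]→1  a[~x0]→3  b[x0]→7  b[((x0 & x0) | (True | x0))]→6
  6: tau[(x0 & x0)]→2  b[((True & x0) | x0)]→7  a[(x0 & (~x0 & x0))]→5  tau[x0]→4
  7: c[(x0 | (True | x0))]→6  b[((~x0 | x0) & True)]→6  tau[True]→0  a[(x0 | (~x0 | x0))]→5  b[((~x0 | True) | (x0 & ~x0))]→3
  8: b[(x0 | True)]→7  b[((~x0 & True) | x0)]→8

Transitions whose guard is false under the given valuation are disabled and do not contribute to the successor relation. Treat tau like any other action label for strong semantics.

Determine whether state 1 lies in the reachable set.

Answer: REACHABLE

Trace:
17 transition(s) survive guard evaluation.
L0 = {0}
L1 = {6,7}  cumulative {0,6,7}
L2 = {3,5}  cumulative {0,3,5,6,7}
L3 = {1}  cumulative {0,1,3,5,6,7}
R = {0,1,3,5,6,7}
trace reaching 1: b·a·c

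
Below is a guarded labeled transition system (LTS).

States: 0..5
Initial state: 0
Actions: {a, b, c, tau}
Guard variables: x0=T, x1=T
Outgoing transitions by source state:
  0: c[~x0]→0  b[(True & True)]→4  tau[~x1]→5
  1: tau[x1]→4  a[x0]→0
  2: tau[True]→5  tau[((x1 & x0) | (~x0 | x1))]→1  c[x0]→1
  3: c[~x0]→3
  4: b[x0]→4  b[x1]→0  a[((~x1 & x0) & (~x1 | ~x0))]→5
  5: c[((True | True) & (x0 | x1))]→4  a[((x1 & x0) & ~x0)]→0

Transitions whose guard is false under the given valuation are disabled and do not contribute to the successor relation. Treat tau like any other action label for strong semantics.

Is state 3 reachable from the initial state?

Answer: UNREACHABLE

Analysis:
9 transition(s) survive guard evaluation.
L0 = {0}
L1 = {4}  now seen {0,4}
R = {0,4}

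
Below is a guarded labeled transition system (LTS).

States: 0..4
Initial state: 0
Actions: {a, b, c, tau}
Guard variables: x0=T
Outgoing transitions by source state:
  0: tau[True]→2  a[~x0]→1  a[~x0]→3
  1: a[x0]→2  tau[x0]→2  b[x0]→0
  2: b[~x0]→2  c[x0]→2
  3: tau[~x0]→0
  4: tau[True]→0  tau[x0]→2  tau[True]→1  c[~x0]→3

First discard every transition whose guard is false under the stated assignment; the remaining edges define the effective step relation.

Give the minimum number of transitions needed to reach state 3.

Answer: UNREACHABLE

Trace:
Breadth-first toward 3:
  L0 = {0}
  L1 = {2}
3 never appears.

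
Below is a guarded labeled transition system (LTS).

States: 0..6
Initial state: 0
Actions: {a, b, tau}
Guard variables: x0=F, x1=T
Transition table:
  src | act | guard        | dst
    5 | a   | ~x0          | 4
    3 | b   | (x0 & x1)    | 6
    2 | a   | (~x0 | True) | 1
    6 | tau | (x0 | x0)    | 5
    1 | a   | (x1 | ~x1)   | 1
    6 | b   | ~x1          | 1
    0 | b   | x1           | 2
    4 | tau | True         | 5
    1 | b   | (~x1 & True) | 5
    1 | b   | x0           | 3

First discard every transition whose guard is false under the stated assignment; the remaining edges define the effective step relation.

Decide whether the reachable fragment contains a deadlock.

Reach set: {0,1,2}
  0: b→2  [1 exit(s)]
  1: a→1  [1 exit(s)]
  2: a→1  [1 exit(s)]

Answer: DEADLOCK-FREE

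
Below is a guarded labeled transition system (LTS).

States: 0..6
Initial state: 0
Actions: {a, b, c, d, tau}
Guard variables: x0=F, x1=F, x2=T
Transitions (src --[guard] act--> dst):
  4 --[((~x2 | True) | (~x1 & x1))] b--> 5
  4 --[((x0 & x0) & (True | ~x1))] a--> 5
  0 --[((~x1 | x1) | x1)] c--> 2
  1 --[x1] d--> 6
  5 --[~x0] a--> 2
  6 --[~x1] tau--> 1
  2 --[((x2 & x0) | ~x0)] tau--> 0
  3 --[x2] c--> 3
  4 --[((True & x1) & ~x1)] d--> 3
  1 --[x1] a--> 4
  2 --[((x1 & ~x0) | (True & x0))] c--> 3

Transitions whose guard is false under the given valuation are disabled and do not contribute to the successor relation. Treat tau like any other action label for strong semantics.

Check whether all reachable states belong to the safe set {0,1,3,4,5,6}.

Answer: INVARIANT VIOLATED at state 2

Trace:
Safe = {0,1,3,4,5,6}
Reach set: {0,2}
  0: ok
  2: ✗ unsafe
reach 2 via c — violates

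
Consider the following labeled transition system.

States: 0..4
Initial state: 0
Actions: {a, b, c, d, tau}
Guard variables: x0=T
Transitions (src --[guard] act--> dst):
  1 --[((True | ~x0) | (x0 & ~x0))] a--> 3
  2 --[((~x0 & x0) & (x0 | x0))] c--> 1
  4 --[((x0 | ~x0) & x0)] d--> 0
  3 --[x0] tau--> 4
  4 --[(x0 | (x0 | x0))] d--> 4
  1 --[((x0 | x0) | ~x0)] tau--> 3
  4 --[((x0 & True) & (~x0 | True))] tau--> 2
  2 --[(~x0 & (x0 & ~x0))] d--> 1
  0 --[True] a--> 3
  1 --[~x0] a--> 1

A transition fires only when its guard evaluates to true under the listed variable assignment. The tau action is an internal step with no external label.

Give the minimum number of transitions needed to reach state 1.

Answer: UNREACHABLE

Analysis:
Layered search for 1:
  L0 = {0}
  L1 = {3}
  L2 = {4}
  L3 = {2}
1 never appears.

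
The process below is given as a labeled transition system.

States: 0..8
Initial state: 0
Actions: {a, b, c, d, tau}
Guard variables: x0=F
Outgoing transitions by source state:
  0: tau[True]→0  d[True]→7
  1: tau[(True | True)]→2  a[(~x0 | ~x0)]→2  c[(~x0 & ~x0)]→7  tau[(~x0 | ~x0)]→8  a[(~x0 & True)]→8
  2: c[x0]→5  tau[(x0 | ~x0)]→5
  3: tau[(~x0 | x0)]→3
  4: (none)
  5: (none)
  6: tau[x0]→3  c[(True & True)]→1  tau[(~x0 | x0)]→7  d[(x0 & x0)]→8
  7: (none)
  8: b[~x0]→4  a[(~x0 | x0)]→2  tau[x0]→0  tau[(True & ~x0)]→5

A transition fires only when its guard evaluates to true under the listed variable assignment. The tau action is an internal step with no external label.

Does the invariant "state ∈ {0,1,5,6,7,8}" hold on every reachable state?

Answer: INVARIANT HOLDS

Analysis:
Inv-set: {0,1,5,6,7,8}
Reach set: {0,7}
  0: ok
  7: ok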